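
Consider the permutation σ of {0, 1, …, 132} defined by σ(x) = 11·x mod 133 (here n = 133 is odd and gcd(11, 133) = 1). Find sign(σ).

+1

Orbit of 121 under x↦11x: [121, 1, 11]… (length divides ord_133(11)).
Cycle type of π: 3×44 + 1; total 45 cycles.
133 − 45 = 88 transpositions; sign(π) = (−1)^88 = +1.
The Jacobi symbol (11|133) = +1 (Zolotarev) agrees.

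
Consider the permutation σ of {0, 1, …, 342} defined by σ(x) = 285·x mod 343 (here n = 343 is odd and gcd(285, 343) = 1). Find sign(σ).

Orbit of 254 under x↦285x: [254, 17, 43, 250, 249, 307, 30]… (length divides ord_343(285)).
4 cycles of lengths [294, 42, 6, 1].
With 4 cycles on 343 points, sign = (−1)^{343−4} = -1.
(285|343)_J = -1 (Zolotarev's lemma cross-check).

-1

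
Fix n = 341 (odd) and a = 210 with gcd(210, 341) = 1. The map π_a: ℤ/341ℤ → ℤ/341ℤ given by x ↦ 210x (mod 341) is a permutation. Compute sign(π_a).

Orbit of 23 under x↦210x: [23, 56, 166, 78, 12, 133, 309]… (length divides ord_341(210)).
Decompose π into cycles: lengths [30, 30, 30, 30, 30, 30, 30, 30, 30, 30, 30, 1, 1, 1, 1, 1, 1, 1, 1, 1, 1, 1] (22 cycles, including the fixed point 0).
sign(π) = (−1)^{n − #cycles} = (−1)^{341−22} = (−1)^319 = -1.
The Jacobi symbol (210|341) = -1 (Zolotarev) agrees.

-1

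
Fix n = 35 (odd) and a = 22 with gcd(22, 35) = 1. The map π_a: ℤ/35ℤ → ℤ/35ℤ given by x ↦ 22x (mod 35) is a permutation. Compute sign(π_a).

-1

Start at x=29: 29 → 8 → 1 → 22 → 29 (one orbit).
Cycle type of π: 4×7 + 1×7; total 14 cycles.
With 14 cycles on 35 points, sign = (−1)^{35−14} = -1.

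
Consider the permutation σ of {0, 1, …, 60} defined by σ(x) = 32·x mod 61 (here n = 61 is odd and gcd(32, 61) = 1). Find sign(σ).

-1

Trace 40: π^k(40) = [40, 60, 29, 13, 50, 14, 21] for k=0..6.
Decompose π into cycles: lengths [12, 12, 12, 12, 12, 1] (6 cycles, including the fixed point 0).
With 6 cycles on 61 points, sign = (−1)^{61−6} = -1.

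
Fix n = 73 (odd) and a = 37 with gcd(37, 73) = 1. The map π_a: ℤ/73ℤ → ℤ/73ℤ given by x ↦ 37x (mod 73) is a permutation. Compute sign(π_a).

+1

Trace 8: π^k(8) = [8, 4, 2, 1, 37, 55, 64] for k=0..6.
The orbit structure of x ↦ 37x mod 73: 9 orbits of sizes [9, 9, 9, 9, 9, 9, 9, 9, 1].
With 9 cycles on 73 points, sign = (−1)^{73−9} = +1.
The Jacobi symbol (37|73) = +1 (Zolotarev) agrees.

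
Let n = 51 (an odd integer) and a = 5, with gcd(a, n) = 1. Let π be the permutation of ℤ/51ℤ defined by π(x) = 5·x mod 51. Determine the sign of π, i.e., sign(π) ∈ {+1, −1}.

Start at x=19: 19 → 44 → 16 → 29 → 43 → 11 → 4 → … (one orbit).
Cycle type of π: 16×3 + 2 + 1; total 5 cycles.
51 − 5 = 46 transpositions; sign(π) = (−1)^46 = +1.
The Jacobi symbol (5|51) = +1 (Zolotarev) agrees.

+1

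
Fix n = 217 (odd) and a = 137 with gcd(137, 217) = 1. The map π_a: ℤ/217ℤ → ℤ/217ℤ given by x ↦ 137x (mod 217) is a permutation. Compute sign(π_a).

-1

Orbit of 67 under x↦137x: [67, 65, 8, 11, 205, 92, 18]… (length divides ord_217(137)).
Cycle type of π: 30×7 + 3×2 + 1; total 10 cycles.
Σ(ℓ_i−1) = 217−10 = 207; sign = (−1)^207 = -1.
(137|217)_J = -1 (Zolotarev's lemma cross-check).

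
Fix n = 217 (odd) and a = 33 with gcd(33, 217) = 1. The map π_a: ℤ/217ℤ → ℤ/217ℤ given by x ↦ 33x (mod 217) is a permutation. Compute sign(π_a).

Start at x=1: 1 → 33 → 4 → 132 → 16 → 94 → 64 → … (one orbit).
14 cycles of lengths [30, 30, 30, 30, 30, 30, 6, 5, 5, 5, 5, 5, 5, 1].
Σ(ℓ_i−1) = 217−14 = 203; sign = (−1)^203 = -1.
The Jacobi symbol (33|217) = -1 (Zolotarev) agrees.

-1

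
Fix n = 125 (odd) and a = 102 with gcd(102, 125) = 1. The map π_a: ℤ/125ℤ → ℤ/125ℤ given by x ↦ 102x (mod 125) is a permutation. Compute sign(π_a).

Trace 23: π^k(23) = [23, 96, 42, 34, 93, 111, 72] for k=0..6.
π_102 has 4 disjoint cycles with lengths [100, 20, 4, 1] on {0,…,124}.
sign(π) = (−1)^{n − #cycles} = (−1)^{125−4} = (−1)^121 = -1.
Via Zolotarev, sign(π_{102}) = (102|125) = -1.

-1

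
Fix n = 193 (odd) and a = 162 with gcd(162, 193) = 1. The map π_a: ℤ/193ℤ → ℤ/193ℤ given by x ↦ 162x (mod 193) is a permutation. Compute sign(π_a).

+1

Start at x=6: 6 → 7 → 169 → 165 → 96 → 112 → 2 → … (one orbit).
π_162 has 3 disjoint cycles with lengths [96, 96, 1] on {0,…,192}.
193 − 3 = 190 transpositions; sign(π) = (−1)^190 = +1.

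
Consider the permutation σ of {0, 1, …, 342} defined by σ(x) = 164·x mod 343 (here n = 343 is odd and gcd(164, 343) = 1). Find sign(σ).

Orbit of 12 under x↦164x: [12, 253, 332, 254, 153, 53, 117]… (length divides ord_343(164)).
π_164 has 4 disjoint cycles with lengths [294, 42, 6, 1] on {0,…,342}.
4 cycles on 343: each ℓ→(−1)^(ℓ−1), product (−1)^339 = -1.
(164|343)_J = -1 (Zolotarev's lemma cross-check).

-1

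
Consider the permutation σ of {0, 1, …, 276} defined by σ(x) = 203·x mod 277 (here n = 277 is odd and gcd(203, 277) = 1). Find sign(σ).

Orbit of 157 under x↦203x: [157, 16, 201, 84, 155, 164, 52]… (length divides ord_277(203)).
π_203 has 13 disjoint cycles with lengths [23, 23, 23, 23, 23, 23, 23, 23, 23, 23, 23, 23, 1] on {0,…,276}.
277 − 13 = 264 transpositions; sign(π) = (−1)^264 = +1.
Zolotarev: (203|277) = +1, matching the cycle-count sign.

+1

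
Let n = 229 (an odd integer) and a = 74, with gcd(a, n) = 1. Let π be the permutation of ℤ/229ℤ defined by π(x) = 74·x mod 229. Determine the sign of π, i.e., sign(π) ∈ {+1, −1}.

Orbit of 113 under x↦74x: [113, 118, 30, 159, 87, 26, 92]… (length divides ord_229(74)).
Cycle type of π: 228 + 1; total 2 cycles.
With 2 cycles on 229 points, sign = (−1)^{229−2} = -1.
Via Zolotarev, sign(π_{74}) = (74|229) = -1.

-1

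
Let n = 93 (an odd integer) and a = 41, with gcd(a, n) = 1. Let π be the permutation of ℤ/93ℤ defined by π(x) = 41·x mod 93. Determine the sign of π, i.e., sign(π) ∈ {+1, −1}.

-1

Orbit of 28 under x↦41x: [28, 32, 10, 38, 70, 80, 25]… (length divides ord_93(41)).
Cycle type of π: 30×2 + 15×2 + 2 + 1; total 6 cycles.
Σ(ℓ_i−1) = 93−6 = 87; sign = (−1)^87 = -1.
Zolotarev: (41|93) = -1, matching the cycle-count sign.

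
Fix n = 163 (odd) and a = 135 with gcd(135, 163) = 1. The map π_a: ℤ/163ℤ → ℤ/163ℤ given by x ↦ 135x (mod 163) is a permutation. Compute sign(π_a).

Orbit of 40 under x↦135x: [40, 21, 64, 1, 135, 132, 53]… (length divides ord_163(135)).
π_135 has 7 disjoint cycles with lengths [27, 27, 27, 27, 27, 27, 1] on {0,…,162}.
Σ(ℓ_i−1) = 163−7 = 156; sign = (−1)^156 = +1.
Zolotarev: (135|163) = +1, matching the cycle-count sign.

+1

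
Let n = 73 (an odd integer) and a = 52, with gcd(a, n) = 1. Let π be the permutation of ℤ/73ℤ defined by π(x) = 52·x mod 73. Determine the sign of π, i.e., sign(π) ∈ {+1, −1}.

-1

Trace 65: π^k(65) = [65, 22, 49, 66, 1, 52, 3] for k=0..6.
Decompose π into cycles: lengths [24, 24, 24, 1] (4 cycles, including the fixed point 0).
sign(π) = (−1)^{n − #cycles} = (−1)^{73−4} = (−1)^69 = -1.
Check: (52/73) = -1 by Zolotarev.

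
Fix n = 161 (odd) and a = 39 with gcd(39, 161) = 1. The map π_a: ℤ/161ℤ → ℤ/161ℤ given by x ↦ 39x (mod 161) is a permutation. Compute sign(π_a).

+1

Trace 93: π^k(93) = [93, 85, 95, 2, 78, 144, 142] for k=0..6.
Decompose π into cycles: lengths [33, 33, 33, 33, 11, 11, 3, 3, 1] (9 cycles, including the fixed point 0).
Σ(ℓ_i−1) = 161−9 = 152; sign = (−1)^152 = +1.
Via Zolotarev, sign(π_{39}) = (39|161) = +1.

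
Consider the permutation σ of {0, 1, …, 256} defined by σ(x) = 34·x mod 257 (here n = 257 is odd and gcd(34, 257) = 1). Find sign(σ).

Orbit of 64 under x↦34x: [64, 120, 225, 197, 16, 30, 249]… (length divides ord_257(34)).
Cycle type of π: 32×8 + 1; total 9 cycles.
9 cycles on 257: each ℓ→(−1)^(ℓ−1), product (−1)^248 = +1.
Zolotarev: (34|257) = +1, matching the cycle-count sign.

+1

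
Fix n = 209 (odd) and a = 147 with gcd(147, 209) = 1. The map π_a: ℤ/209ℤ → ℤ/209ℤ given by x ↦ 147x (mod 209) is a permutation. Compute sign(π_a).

-1

Orbit of 27 under x↦147x: [27, 207, 124, 45, 136, 137, 75]… (length divides ord_209(147)).
Cycle lengths of π_147 on ℤ/209ℤ: [90, 90, 18, 5, 5, 1]; 6 cycles in total.
With 6 cycles on 209 points, sign = (−1)^{209−6} = -1.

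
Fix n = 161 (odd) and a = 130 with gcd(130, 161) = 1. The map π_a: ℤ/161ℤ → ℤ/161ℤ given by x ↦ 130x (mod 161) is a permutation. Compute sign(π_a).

-1

Start at x=128: 128 → 57 → 4 → 37 → 141 → 137 → 100 → … (one orbit).
Cycle lengths of π_130 on ℤ/161ℤ: [66, 66, 22, 3, 3, 1]; 6 cycles in total.
Σ(ℓ_i−1) = 161−6 = 155; sign = (−1)^155 = -1.
(130|161)_J = -1 (Zolotarev's lemma cross-check).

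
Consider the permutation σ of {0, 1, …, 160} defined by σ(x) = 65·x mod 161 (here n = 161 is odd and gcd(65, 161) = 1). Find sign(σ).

-1

Start at x=8: 8 → 37 → 151 → 155 → 93 → 88 → 85 → … (one orbit).
π_65 has 6 disjoint cycles with lengths [66, 66, 22, 3, 3, 1] on {0,…,160}.
Σ(ℓ_i−1) = 161−6 = 155; sign = (−1)^155 = -1.
The Jacobi symbol (65|161) = -1 (Zolotarev) agrees.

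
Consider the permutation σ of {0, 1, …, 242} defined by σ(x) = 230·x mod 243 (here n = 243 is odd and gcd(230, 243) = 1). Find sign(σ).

-1

Trace 83: π^k(83) = [83, 136, 176, 142, 98, 184, 38] for k=0..6.
The orbit structure of x ↦ 230x mod 243: 6 orbits of sizes [162, 54, 18, 6, 2, 1].
sign(π) = (−1)^{n − #cycles} = (−1)^{243−6} = (−1)^237 = -1.
The Jacobi symbol (230|243) = -1 (Zolotarev) agrees.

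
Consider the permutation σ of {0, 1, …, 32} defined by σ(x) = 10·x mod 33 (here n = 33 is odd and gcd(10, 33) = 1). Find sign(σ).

Start at x=10: 10 → 1 → 10 (one orbit).
Decompose π into cycles: lengths [2, 2, 2, 2, 2, 2, 2, 2, 2, 2, 2, 2, 2, 2, 2, 1, 1, 1] (18 cycles, including the fixed point 0).
18 cycles on 33: each ℓ→(−1)^(ℓ−1), product (−1)^15 = -1.
Zolotarev: (10|33) = -1, matching the cycle-count sign.

-1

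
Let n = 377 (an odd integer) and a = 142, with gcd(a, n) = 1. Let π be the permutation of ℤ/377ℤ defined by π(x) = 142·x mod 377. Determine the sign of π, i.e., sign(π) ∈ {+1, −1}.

-1

Trace 1: π^k(1) = [1, 142, 183, 350, 313, 337, 352] for k=0..6.
20 cycles of lengths [28, 28, 28, 28, 28, 28, 28, 28, 28, 28, 28, 28, 28, 2, 2, 2, 2, 2, 2, 1].
20 cycles on 377: each ℓ→(−1)^(ℓ−1), product (−1)^357 = -1.
(142|377)_J = -1 (Zolotarev's lemma cross-check).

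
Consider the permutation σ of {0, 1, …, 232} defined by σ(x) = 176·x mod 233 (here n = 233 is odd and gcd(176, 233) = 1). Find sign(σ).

Trace 185: π^k(185) = [185, 173, 158, 81, 43, 112, 140] for k=0..6.
π_176 has 2 disjoint cycles with lengths [232, 1] on {0,…,232}.
With 2 cycles on 233 points, sign = (−1)^{233−2} = -1.
Via Zolotarev, sign(π_{176}) = (176|233) = -1.

-1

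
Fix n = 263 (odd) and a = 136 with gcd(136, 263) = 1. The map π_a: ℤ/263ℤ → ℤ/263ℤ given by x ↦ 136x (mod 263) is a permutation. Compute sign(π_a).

+1

Orbit of 242 under x↦136x: [242, 37, 35, 26, 117, 132, 68]… (length divides ord_263(136)).
3 cycles of lengths [131, 131, 1].
3 cycles on 263: each ℓ→(−1)^(ℓ−1), product (−1)^260 = +1.
Zolotarev: (136|263) = +1, matching the cycle-count sign.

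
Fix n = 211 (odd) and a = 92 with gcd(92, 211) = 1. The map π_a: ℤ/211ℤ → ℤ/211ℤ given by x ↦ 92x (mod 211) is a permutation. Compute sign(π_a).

-1

Trace 85: π^k(85) = [85, 13, 141, 101, 8, 103, 192] for k=0..6.
π_92 has 2 disjoint cycles with lengths [210, 1] on {0,…,210}.
sign(π) = (−1)^{n − #cycles} = (−1)^{211−2} = (−1)^209 = -1.
Check: (92/211) = -1 by Zolotarev.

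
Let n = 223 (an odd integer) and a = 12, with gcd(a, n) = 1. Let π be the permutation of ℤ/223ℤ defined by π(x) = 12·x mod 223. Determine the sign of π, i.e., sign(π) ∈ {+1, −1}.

-1

Orbit of 16 under x↦12x: [16, 192, 74, 219, 175, 93, 1]… (length divides ord_223(12)).
The orbit structure of x ↦ 12x mod 223: 2 orbits of sizes [222, 1].
With 2 cycles on 223 points, sign = (−1)^{223−2} = -1.
Zolotarev: (12|223) = -1, matching the cycle-count sign.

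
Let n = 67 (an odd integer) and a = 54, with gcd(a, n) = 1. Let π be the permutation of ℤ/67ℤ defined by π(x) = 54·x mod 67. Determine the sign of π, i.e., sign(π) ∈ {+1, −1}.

+1

Trace 1: π^k(1) = [1, 54, 35, 14, 19, 21, 62] for k=0..6.
Cycle lengths of π_54 on ℤ/67ℤ: [33, 33, 1]; 3 cycles in total.
67 − 3 = 64 transpositions; sign(π) = (−1)^64 = +1.
Via Zolotarev, sign(π_{54}) = (54|67) = +1.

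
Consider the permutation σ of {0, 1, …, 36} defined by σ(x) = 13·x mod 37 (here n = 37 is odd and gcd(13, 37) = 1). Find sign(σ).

Orbit of 1 under x↦13x: [1, 13, 21, 14, 34, 35, 11]… (length divides ord_37(13)).
Cycle type of π: 36 + 1; total 2 cycles.
With 2 cycles on 37 points, sign = (−1)^{37−2} = -1.
The Jacobi symbol (13|37) = -1 (Zolotarev) agrees.

-1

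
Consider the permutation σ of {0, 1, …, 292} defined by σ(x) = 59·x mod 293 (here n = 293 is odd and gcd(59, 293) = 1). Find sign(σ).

Start at x=279: 279 → 53 → 197 → 196 → 137 → 172 → 186 → … (one orbit).
Decompose π into cycles: lengths [73, 73, 73, 73, 1] (5 cycles, including the fixed point 0).
5 cycles on 293: each ℓ→(−1)^(ℓ−1), product (−1)^288 = +1.

+1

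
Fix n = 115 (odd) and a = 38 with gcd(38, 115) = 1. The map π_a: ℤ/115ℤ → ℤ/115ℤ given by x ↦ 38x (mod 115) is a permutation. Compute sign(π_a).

+1

Orbit of 43 under x↦38x: [43, 24, 107, 41, 63, 94, 7]… (length divides ord_115(38)).
5 cycles of lengths [44, 44, 22, 4, 1].
5 cycles on 115: each ℓ→(−1)^(ℓ−1), product (−1)^110 = +1.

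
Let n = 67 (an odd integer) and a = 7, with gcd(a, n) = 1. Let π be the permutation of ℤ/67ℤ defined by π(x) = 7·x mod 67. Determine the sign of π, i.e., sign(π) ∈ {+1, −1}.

-1

Trace 14: π^k(14) = [14, 31, 16, 45, 47, 61, 25] for k=0..6.
Decompose π into cycles: lengths [66, 1] (2 cycles, including the fixed point 0).
sign(π) = (−1)^{n − #cycles} = (−1)^{67−2} = (−1)^65 = -1.
Check: (7/67) = -1 by Zolotarev.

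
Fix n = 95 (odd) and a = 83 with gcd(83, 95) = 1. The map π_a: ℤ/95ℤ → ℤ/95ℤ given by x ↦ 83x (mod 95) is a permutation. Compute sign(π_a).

-1

Orbit of 1 under x↦83x: [1, 83, 49, 77, 26, 68, 39]… (length divides ord_95(83)).
π_83 has 14 disjoint cycles with lengths [12, 12, 12, 12, 12, 12, 4, 3, 3, 3, 3, 3, 3, 1] on {0,…,94}.
sign(π) = (−1)^{n − #cycles} = (−1)^{95−14} = (−1)^81 = -1.
Zolotarev: (83|95) = -1, matching the cycle-count sign.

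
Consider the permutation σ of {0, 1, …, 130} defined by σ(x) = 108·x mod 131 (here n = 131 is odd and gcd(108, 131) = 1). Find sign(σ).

+1

Trace 108: π^k(108) = [108, 5, 16, 25, 80, 125, 7] for k=0..6.
Decompose π into cycles: lengths [65, 65, 1] (3 cycles, including the fixed point 0).
3 cycles on 131: each ℓ→(−1)^(ℓ−1), product (−1)^128 = +1.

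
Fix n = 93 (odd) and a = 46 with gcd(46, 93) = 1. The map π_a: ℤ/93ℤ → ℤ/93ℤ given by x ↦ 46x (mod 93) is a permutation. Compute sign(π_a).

Trace 58: π^k(58) = [58, 64, 61, 16, 85, 4, 91] for k=0..6.
Decompose π into cycles: lengths [10, 10, 10, 10, 10, 10, 10, 10, 10, 1, 1, 1] (12 cycles, including the fixed point 0).
Σ(ℓ_i−1) = 93−12 = 81; sign = (−1)^81 = -1.
Via Zolotarev, sign(π_{46}) = (46|93) = -1.

-1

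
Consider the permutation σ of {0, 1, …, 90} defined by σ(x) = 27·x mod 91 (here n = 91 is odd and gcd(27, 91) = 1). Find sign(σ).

Trace 1: π^k(1) = [1, 27] for k=0..1.
Decompose π into cycles: lengths [2, 2, 2, 2, 2, 2, 2, 2, 2, 2, 2, 2, 2, 2, 2, 2, 2, 2, 2, 2, 2, 2, 2, 2, 2, 2, 2, 2, 2, 2, 2, 2, 2, 2, 2, 2, 2, 2, 2, 1, 1, 1, 1, 1, 1, 1, 1, 1, 1, 1, 1, 1] (52 cycles, including the fixed point 0).
91 − 52 = 39 transpositions; sign(π) = (−1)^39 = -1.
Zolotarev: (27|91) = -1, matching the cycle-count sign.

-1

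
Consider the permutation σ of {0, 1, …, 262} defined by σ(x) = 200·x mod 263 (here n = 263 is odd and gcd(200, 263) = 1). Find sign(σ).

Orbit of 156 under x↦200x: [156, 166, 62, 39, 173, 147, 207]… (length divides ord_263(200)).
Cycle type of π: 131×2 + 1; total 3 cycles.
sign(π) = (−1)^{n − #cycles} = (−1)^{263−3} = (−1)^260 = +1.
Via Zolotarev, sign(π_{200}) = (200|263) = +1.

+1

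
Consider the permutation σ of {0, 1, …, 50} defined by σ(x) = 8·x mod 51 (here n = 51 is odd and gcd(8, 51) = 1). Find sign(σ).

-1

Start at x=13: 13 → 2 → 16 → 26 → 4 → 32 → 1 → … (one orbit).
The orbit structure of x ↦ 8x mod 51: 8 orbits of sizes [8, 8, 8, 8, 8, 8, 2, 1].
8 cycles on 51: each ℓ→(−1)^(ℓ−1), product (−1)^43 = -1.
Zolotarev: (8|51) = -1, matching the cycle-count sign.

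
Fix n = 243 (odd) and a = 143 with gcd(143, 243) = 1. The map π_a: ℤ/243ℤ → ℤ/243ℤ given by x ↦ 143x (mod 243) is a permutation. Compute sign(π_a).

-1

Trace 80: π^k(80) = [80, 19, 44, 217, 170, 10, 215] for k=0..6.
Cycle type of π: 54×3 + 18×3 + 6×3 + 2×4 + 1; total 14 cycles.
With 14 cycles on 243 points, sign = (−1)^{243−14} = -1.
The Jacobi symbol (143|243) = -1 (Zolotarev) agrees.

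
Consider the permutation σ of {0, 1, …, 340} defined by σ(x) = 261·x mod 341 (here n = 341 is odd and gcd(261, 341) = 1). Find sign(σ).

+1

Trace 182: π^k(182) = [182, 103, 285, 47, 332, 38, 29] for k=0..6.
Decompose π into cycles: lengths [30, 30, 30, 30, 30, 30, 30, 30, 30, 30, 30, 10, 1] (13 cycles, including the fixed point 0).
sign(π) = (−1)^{n − #cycles} = (−1)^{341−13} = (−1)^328 = +1.
Check: (261/341) = +1 by Zolotarev.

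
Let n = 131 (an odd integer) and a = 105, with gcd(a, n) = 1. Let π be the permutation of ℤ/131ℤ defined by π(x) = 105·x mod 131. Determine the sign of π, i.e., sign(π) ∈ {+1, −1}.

+1

Orbit of 3 under x↦105x: [3, 53, 63, 65, 13, 55, 11]… (length divides ord_131(105)).
3 cycles of lengths [65, 65, 1].
3 cycles on 131: each ℓ→(−1)^(ℓ−1), product (−1)^128 = +1.
Zolotarev: (105|131) = +1, matching the cycle-count sign.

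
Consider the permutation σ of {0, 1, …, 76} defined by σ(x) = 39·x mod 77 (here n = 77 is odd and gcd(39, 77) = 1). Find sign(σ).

Start at x=53: 53 → 65 → 71 → 74 → 37 → 57 → 67 → … (one orbit).
Decompose π into cycles: lengths [30, 30, 10, 3, 3, 1] (6 cycles, including the fixed point 0).
77 − 6 = 71 transpositions; sign(π) = (−1)^71 = -1.

-1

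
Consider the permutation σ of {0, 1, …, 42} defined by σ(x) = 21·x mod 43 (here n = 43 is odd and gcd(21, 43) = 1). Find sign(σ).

+1

Trace 11: π^k(11) = [11, 16, 35, 4, 41, 1, 21] for k=0..6.
Decompose π into cycles: lengths [7, 7, 7, 7, 7, 7, 1] (7 cycles, including the fixed point 0).
n − c = 43 − 7 = 36; sign = (−1)^36 = +1.
Check: (21/43) = +1 by Zolotarev.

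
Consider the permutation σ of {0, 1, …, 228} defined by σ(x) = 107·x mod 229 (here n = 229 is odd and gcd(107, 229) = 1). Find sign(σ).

-1

Orbit of 122 under x↦107x: [122, 1, 107, 228]… (length divides ord_229(107)).
Decompose π into cycles: lengths [4, 4, 4, 4, 4, 4, 4, 4, 4, 4, 4, 4, 4, 4, 4, 4, 4, 4, 4, 4, 4, 4, 4, 4, 4, 4, 4, 4, 4, 4, 4, 4, 4, 4, 4, 4, 4, 4, 4, 4, 4, 4, 4, 4, 4, 4, 4, 4, 4, 4, 4, 4, 4, 4, 4, 4, 4, 1] (58 cycles, including the fixed point 0).
Σ(ℓ_i−1) = 229−58 = 171; sign = (−1)^171 = -1.
Check: (107/229) = -1 by Zolotarev.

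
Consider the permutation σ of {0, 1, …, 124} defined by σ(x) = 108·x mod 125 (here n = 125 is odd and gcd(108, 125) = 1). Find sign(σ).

Start at x=118: 118 → 119 → 102 → 16 → 103 → 124 → 17 → … (one orbit).
Cycle lengths of π_108 on ℤ/125ℤ: [100, 20, 4, 1]; 4 cycles in total.
sign(π) = (−1)^{n − #cycles} = (−1)^{125−4} = (−1)^121 = -1.

-1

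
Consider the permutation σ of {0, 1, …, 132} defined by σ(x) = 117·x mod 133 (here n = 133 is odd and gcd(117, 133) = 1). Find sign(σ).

Start at x=4: 4 → 69 → 93 → 108 → 1 → 117 → 123 → … (one orbit).
Cycle lengths of π_117 on ℤ/133ℤ: [18, 18, 18, 18, 18, 18, 18, 6, 1]; 9 cycles in total.
sign(π) = (−1)^{n − #cycles} = (−1)^{133−9} = (−1)^124 = +1.
(117|133)_J = +1 (Zolotarev's lemma cross-check).

+1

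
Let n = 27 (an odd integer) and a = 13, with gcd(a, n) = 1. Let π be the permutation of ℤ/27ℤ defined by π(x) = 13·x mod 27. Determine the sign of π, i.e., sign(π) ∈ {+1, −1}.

+1

Trace 1: π^k(1) = [1, 13, 7, 10, 22, 16, 19] for k=0..6.
Cycle lengths of π_13 on ℤ/27ℤ: [9, 9, 3, 3, 1, 1, 1]; 7 cycles in total.
With 7 cycles on 27 points, sign = (−1)^{27−7} = +1.
Via Zolotarev, sign(π_{13}) = (13|27) = +1.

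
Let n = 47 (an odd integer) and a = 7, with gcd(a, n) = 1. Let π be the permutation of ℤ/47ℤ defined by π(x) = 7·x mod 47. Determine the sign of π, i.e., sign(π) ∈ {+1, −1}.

Start at x=1: 1 → 7 → 2 → 14 → 4 → 28 → 8 → … (one orbit).
Decompose π into cycles: lengths [23, 23, 1] (3 cycles, including the fixed point 0).
47 − 3 = 44 transpositions; sign(π) = (−1)^44 = +1.

+1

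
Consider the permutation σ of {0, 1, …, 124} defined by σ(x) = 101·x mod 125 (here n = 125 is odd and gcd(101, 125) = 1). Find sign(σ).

+1

Orbit of 76 under x↦101x: [76, 51, 26, 1, 101]… (length divides ord_125(101)).
The orbit structure of x ↦ 101x mod 125: 45 orbits of sizes [5, 5, 5, 5, 5, 5, 5, 5, 5, 5, 5, 5, 5, 5, 5, 5, 5, 5, 5, 5, 1, 1, 1, 1, 1, 1, 1, 1, 1, 1, 1, 1, 1, 1, 1, 1, 1, 1, 1, 1, 1, 1, 1, 1, 1].
45 cycles on 125: each ℓ→(−1)^(ℓ−1), product (−1)^80 = +1.
Zolotarev: (101|125) = +1, matching the cycle-count sign.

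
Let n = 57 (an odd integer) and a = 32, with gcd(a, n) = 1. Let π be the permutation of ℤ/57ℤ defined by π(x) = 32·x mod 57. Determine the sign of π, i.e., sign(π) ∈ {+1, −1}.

+1

Orbit of 56 under x↦32x: [56, 25, 2, 7, 53, 43, 8]… (length divides ord_57(32)).
Cycle type of π: 18×3 + 2 + 1; total 5 cycles.
Σ(ℓ_i−1) = 57−5 = 52; sign = (−1)^52 = +1.
Via Zolotarev, sign(π_{32}) = (32|57) = +1.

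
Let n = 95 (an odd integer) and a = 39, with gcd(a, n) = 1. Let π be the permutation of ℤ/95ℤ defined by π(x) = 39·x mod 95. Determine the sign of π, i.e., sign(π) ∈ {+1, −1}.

+1

Start at x=1: 1 → 39 → 1 (one orbit).
Decompose π into cycles: lengths [2, 2, 2, 2, 2, 2, 2, 2, 2, 2, 2, 2, 2, 2, 2, 2, 2, 2, 2, 2, 2, 2, 2, 2, 2, 2, 2, 2, 2, 2, 2, 2, 2, 2, 2, 2, 2, 2, 1, 1, 1, 1, 1, 1, 1, 1, 1, 1, 1, 1, 1, 1, 1, 1, 1, 1, 1] (57 cycles, including the fixed point 0).
57 cycles on 95: each ℓ→(−1)^(ℓ−1), product (−1)^38 = +1.
(39|95)_J = +1 (Zolotarev's lemma cross-check).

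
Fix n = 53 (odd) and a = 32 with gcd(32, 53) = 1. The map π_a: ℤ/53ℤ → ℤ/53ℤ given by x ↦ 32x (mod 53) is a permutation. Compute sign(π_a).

Trace 5: π^k(5) = [5, 1, 32, 17, 14, 24, 26] for k=0..6.
Cycle lengths of π_32 on ℤ/53ℤ: [52, 1]; 2 cycles in total.
53 − 2 = 51 transpositions; sign(π) = (−1)^51 = -1.

-1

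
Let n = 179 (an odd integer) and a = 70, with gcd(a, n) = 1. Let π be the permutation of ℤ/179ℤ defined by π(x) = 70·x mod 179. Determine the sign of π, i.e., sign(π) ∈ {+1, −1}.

Start at x=107: 107 → 151 → 9 → 93 → 66 → 145 → 126 → … (one orbit).
Cycle lengths of π_70 on ℤ/179ℤ: [89, 89, 1]; 3 cycles in total.
179 − 3 = 176 transpositions; sign(π) = (−1)^176 = +1.
(70|179)_J = +1 (Zolotarev's lemma cross-check).

+1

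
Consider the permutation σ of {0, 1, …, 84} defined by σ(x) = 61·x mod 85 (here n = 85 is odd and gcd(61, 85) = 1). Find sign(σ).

Start at x=46: 46 → 1 → 61 → 66 → 31 → 21 → 6 → … (one orbit).
Cycle lengths of π_61 on ℤ/85ℤ: [16, 16, 16, 16, 16, 1, 1, 1, 1, 1]; 10 cycles in total.
10 cycles on 85: each ℓ→(−1)^(ℓ−1), product (−1)^75 = -1.
(61|85)_J = -1 (Zolotarev's lemma cross-check).

-1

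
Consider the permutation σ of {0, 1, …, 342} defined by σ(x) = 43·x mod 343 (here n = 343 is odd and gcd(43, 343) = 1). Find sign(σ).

Orbit of 309 under x↦43x: [309, 253, 246, 288, 36, 176, 22]… (length divides ord_343(43)).
19 cycles of lengths [49, 49, 49, 49, 49, 49, 7, 7, 7, 7, 7, 7, 1, 1, 1, 1, 1, 1, 1].
343 − 19 = 324 transpositions; sign(π) = (−1)^324 = +1.

+1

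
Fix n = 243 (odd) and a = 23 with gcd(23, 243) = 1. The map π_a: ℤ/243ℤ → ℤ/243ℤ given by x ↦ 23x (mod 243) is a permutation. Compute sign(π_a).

Trace 40: π^k(40) = [40, 191, 19, 194, 88, 80, 139] for k=0..6.
π_23 has 6 disjoint cycles with lengths [162, 54, 18, 6, 2, 1] on {0,…,242}.
n − c = 243 − 6 = 237; sign = (−1)^237 = -1.

-1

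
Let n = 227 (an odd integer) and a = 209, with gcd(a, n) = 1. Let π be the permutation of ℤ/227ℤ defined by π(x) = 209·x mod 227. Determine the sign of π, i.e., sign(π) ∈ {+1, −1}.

Trace 139: π^k(139) = [139, 222, 90, 196, 104, 171, 100] for k=0..6.
π_209 has 3 disjoint cycles with lengths [113, 113, 1] on {0,…,226}.
227 − 3 = 224 transpositions; sign(π) = (−1)^224 = +1.
(209|227)_J = +1 (Zolotarev's lemma cross-check).

+1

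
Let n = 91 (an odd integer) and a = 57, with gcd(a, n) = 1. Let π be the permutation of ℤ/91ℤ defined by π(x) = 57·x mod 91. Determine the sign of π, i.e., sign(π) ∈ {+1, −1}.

Start at x=57: 57 → 64 → 8 → 1 → 57 (one orbit).
28 cycles of lengths [4, 4, 4, 4, 4, 4, 4, 4, 4, 4, 4, 4, 4, 4, 4, 4, 4, 4, 4, 4, 4, 1, 1, 1, 1, 1, 1, 1].
With 28 cycles on 91 points, sign = (−1)^{91−28} = -1.
Via Zolotarev, sign(π_{57}) = (57|91) = -1.

-1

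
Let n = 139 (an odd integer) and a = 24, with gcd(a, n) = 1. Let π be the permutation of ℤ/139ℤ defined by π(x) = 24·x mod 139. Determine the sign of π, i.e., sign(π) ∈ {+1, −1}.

Trace 127: π^k(127) = [127, 129, 38, 78, 65, 31, 49] for k=0..6.
The orbit structure of x ↦ 24x mod 139: 3 orbits of sizes [69, 69, 1].
3 cycles on 139: each ℓ→(−1)^(ℓ−1), product (−1)^136 = +1.
Zolotarev: (24|139) = +1, matching the cycle-count sign.

+1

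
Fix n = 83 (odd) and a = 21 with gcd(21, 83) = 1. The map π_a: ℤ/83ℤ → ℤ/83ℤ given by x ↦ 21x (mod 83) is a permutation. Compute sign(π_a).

+1

Trace 59: π^k(59) = [59, 77, 40, 10, 44, 11, 65] for k=0..6.
Decompose π into cycles: lengths [41, 41, 1] (3 cycles, including the fixed point 0).
sign(π) = (−1)^{n − #cycles} = (−1)^{83−3} = (−1)^80 = +1.
The Jacobi symbol (21|83) = +1 (Zolotarev) agrees.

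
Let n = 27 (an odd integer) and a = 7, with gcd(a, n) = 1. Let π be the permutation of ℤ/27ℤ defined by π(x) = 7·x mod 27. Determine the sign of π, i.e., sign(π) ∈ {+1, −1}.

Orbit of 25 under x↦7x: [25, 13, 10, 16, 4, 1, 7]… (length divides ord_27(7)).
The orbit structure of x ↦ 7x mod 27: 7 orbits of sizes [9, 9, 3, 3, 1, 1, 1].
7 cycles on 27: each ℓ→(−1)^(ℓ−1), product (−1)^20 = +1.
(7|27)_J = +1 (Zolotarev's lemma cross-check).

+1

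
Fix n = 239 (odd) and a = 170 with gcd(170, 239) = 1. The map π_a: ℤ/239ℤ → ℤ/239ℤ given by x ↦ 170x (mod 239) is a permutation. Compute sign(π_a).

+1

Orbit of 93 under x↦170x: [93, 36, 145, 33, 113, 90, 4]… (length divides ord_239(170)).
3 cycles of lengths [119, 119, 1].
Σ(ℓ_i−1) = 239−3 = 236; sign = (−1)^236 = +1.
The Jacobi symbol (170|239) = +1 (Zolotarev) agrees.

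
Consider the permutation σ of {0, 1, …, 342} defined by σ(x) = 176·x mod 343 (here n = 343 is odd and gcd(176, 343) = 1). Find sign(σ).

Start at x=22: 22 → 99 → 274 → 204 → 232 → 15 → 239 → … (one orbit).
Decompose π into cycles: lengths [49, 49, 49, 49, 49, 49, 7, 7, 7, 7, 7, 7, 1, 1, 1, 1, 1, 1, 1] (19 cycles, including the fixed point 0).
n − c = 343 − 19 = 324; sign = (−1)^324 = +1.

+1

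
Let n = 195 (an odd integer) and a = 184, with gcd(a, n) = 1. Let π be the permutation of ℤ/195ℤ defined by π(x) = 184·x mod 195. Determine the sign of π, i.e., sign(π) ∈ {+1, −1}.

-1

Trace 16: π^k(16) = [16, 19, 181, 154, 61, 109, 166] for k=0..6.
The orbit structure of x ↦ 184x mod 195: 24 orbits of sizes [12, 12, 12, 12, 12, 12, 12, 12, 12, 12, 12, 12, 12, 12, 12, 2, 2, 2, 2, 2, 2, 1, 1, 1].
n − c = 195 − 24 = 171; sign = (−1)^171 = -1.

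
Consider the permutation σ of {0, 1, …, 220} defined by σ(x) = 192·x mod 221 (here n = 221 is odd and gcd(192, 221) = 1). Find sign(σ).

Orbit of 9 under x↦192x: [9, 181, 55, 173, 66, 75, 35]… (length divides ord_221(192)).
The orbit structure of x ↦ 192x mod 221: 8 orbits of sizes [48, 48, 48, 48, 16, 6, 6, 1].
With 8 cycles on 221 points, sign = (−1)^{221−8} = -1.
Via Zolotarev, sign(π_{192}) = (192|221) = -1.

-1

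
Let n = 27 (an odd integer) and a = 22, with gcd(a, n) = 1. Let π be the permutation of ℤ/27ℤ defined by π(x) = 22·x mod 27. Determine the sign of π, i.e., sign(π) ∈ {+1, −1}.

Orbit of 4 under x↦22x: [4, 7, 19, 13, 16, 1, 22]… (length divides ord_27(22)).
π_22 has 7 disjoint cycles with lengths [9, 9, 3, 3, 1, 1, 1] on {0,…,26}.
sign(π) = (−1)^{n − #cycles} = (−1)^{27−7} = (−1)^20 = +1.
Check: (22/27) = +1 by Zolotarev.

+1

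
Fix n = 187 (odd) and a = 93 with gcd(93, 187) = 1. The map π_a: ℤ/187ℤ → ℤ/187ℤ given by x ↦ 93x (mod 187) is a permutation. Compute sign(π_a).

+1

Orbit of 137 under x↦93x: [137, 25, 81, 53, 67, 60, 157]… (length divides ord_187(93)).
Cycle lengths of π_93 on ℤ/187ℤ: [40, 40, 40, 40, 8, 8, 5, 5, 1]; 9 cycles in total.
With 9 cycles on 187 points, sign = (−1)^{187−9} = +1.
Zolotarev: (93|187) = +1, matching the cycle-count sign.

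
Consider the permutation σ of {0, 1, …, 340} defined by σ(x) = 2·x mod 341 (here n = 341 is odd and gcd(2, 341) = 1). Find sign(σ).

Trace 171: π^k(171) = [171, 1, 2, 4, 8, 16, 32] for k=0..6.
Cycle lengths of π_2 on ℤ/341ℤ: [10, 10, 10, 10, 10, 10, 10, 10, 10, 10, 10, 10, 10, 10, 10, 10, 10, 10, 10, 10, 10, 10, 10, 10, 10, 10, 10, 10, 10, 10, 10, 5, 5, 5, 5, 5, 5, 1]; 38 cycles in total.
Σ(ℓ_i−1) = 341−38 = 303; sign = (−1)^303 = -1.
Zolotarev: (2|341) = -1, matching the cycle-count sign.

-1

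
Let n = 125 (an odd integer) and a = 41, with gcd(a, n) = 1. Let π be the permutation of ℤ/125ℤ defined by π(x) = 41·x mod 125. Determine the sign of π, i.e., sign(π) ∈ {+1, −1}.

Start at x=51: 51 → 91 → 106 → 96 → 61 → 1 → 41 → … (one orbit).
Decompose π into cycles: lengths [25, 25, 25, 25, 5, 5, 5, 5, 1, 1, 1, 1, 1] (13 cycles, including the fixed point 0).
With 13 cycles on 125 points, sign = (−1)^{125−13} = +1.
Check: (41/125) = +1 by Zolotarev.

+1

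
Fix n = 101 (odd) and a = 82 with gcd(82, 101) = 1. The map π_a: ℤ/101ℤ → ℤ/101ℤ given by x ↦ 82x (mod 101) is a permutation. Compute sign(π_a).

+1

Orbit of 13 under x↦82x: [13, 56, 47, 16, 100, 19, 43]… (length divides ord_101(82)).
π_82 has 3 disjoint cycles with lengths [50, 50, 1] on {0,…,100}.
3 cycles on 101: each ℓ→(−1)^(ℓ−1), product (−1)^98 = +1.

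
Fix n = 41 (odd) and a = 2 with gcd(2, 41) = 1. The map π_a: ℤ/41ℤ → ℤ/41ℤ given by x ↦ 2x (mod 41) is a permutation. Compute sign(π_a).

+1

Trace 16: π^k(16) = [16, 32, 23, 5, 10, 20, 40] for k=0..6.
Cycle lengths of π_2 on ℤ/41ℤ: [20, 20, 1]; 3 cycles in total.
With 3 cycles on 41 points, sign = (−1)^{41−3} = +1.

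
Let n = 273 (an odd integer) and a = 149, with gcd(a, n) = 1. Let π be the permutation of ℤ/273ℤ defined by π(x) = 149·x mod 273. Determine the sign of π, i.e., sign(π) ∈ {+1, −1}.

+1

Orbit of 149 under x↦149x: [149, 88, 8, 100, 158, 64, 254]… (length divides ord_273(149)).
The orbit structure of x ↦ 149x mod 273: 27 orbits of sizes [12, 12, 12, 12, 12, 12, 12, 12, 12, 12, 12, 12, 12, 12, 12, 12, 12, 12, 12, 12, 12, 6, 6, 3, 3, 2, 1].
Σ(ℓ_i−1) = 273−27 = 246; sign = (−1)^246 = +1.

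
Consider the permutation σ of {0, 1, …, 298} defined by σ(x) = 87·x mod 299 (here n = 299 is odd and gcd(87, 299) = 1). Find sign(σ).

+1

Orbit of 48 under x↦87x: [48, 289, 27, 256, 146, 144, 269]… (length divides ord_299(87)).
Cycle type of π: 33×8 + 11×2 + 3×4 + 1; total 15 cycles.
With 15 cycles on 299 points, sign = (−1)^{299−15} = +1.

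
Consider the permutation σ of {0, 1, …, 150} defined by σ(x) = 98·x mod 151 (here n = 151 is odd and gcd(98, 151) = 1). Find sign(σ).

+1

Orbit of 64 under x↦98x: [64, 81, 86, 123, 125, 19, 50]… (length divides ord_151(98)).
7 cycles of lengths [25, 25, 25, 25, 25, 25, 1].
151 − 7 = 144 transpositions; sign(π) = (−1)^144 = +1.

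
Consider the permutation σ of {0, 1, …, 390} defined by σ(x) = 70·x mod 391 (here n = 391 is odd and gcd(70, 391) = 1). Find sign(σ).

Trace 1: π^k(1) = [1, 70, 208, 93, 254, 185, 47] for k=0..6.
The orbit structure of x ↦ 70x mod 391: 69 orbits of sizes [8, 8, 8, 8, 8, 8, 8, 8, 8, 8, 8, 8, 8, 8, 8, 8, 8, 8, 8, 8, 8, 8, 8, 8, 8, 8, 8, 8, 8, 8, 8, 8, 8, 8, 8, 8, 8, 8, 8, 8, 8, 8, 8, 8, 8, 8, 1, 1, 1, 1, 1, 1, 1, 1, 1, 1, 1, 1, 1, 1, 1, 1, 1, 1, 1, 1, 1, 1, 1].
69 cycles on 391: each ℓ→(−1)^(ℓ−1), product (−1)^322 = +1.
(70|391)_J = +1 (Zolotarev's lemma cross-check).

+1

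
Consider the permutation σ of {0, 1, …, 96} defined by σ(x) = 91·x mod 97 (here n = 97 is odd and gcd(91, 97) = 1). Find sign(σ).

+1

Orbit of 81 under x↦91x: [81, 96, 6, 61, 22, 62, 16]… (length divides ord_97(91)).
The orbit structure of x ↦ 91x mod 97: 9 orbits of sizes [12, 12, 12, 12, 12, 12, 12, 12, 1].
sign(π) = (−1)^{n − #cycles} = (−1)^{97−9} = (−1)^88 = +1.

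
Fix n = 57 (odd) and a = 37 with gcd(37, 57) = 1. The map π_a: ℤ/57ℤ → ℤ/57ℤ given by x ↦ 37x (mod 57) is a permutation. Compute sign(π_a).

-1

Start at x=1: 1 → 37 → 1 (one orbit).
π_37 has 30 disjoint cycles with lengths [2, 2, 2, 2, 2, 2, 2, 2, 2, 2, 2, 2, 2, 2, 2, 2, 2, 2, 2, 2, 2, 2, 2, 2, 2, 2, 2, 1, 1, 1] on {0,…,56}.
n − c = 57 − 30 = 27; sign = (−1)^27 = -1.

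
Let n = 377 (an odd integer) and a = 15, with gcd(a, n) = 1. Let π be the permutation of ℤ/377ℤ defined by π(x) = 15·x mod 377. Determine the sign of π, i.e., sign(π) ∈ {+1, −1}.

Start at x=62: 62 → 176 → 1 → 15 → 225 → 359 → 107 → … (one orbit).
7 cycles of lengths [84, 84, 84, 84, 28, 12, 1].
n − c = 377 − 7 = 370; sign = (−1)^370 = +1.
The Jacobi symbol (15|377) = +1 (Zolotarev) agrees.

+1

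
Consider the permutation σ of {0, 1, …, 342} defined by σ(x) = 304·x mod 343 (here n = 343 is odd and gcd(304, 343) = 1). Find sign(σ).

Orbit of 202 under x↦304x: [202, 11, 257, 267, 220, 338, 195]… (length divides ord_343(304)).
π_304 has 4 disjoint cycles with lengths [294, 42, 6, 1] on {0,…,342}.
sign(π) = (−1)^{n − #cycles} = (−1)^{343−4} = (−1)^339 = -1.
Zolotarev: (304|343) = -1, matching the cycle-count sign.

-1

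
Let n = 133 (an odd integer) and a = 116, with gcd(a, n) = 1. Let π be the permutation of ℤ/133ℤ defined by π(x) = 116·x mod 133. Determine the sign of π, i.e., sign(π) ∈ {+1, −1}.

-1

Trace 130: π^k(130) = [130, 51, 64, 109, 9, 113, 74] for k=0..6.
π_116 has 10 disjoint cycles with lengths [18, 18, 18, 18, 18, 18, 18, 3, 3, 1] on {0,…,132}.
10 cycles on 133: each ℓ→(−1)^(ℓ−1), product (−1)^123 = -1.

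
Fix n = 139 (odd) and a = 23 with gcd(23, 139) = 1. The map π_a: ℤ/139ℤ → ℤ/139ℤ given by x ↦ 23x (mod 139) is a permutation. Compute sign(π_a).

Orbit of 45 under x↦23x: [45, 62, 36, 133, 1, 23, 112]… (length divides ord_139(23)).
Cycle type of π: 46×3 + 1; total 4 cycles.
With 4 cycles on 139 points, sign = (−1)^{139−4} = -1.
(23|139)_J = -1 (Zolotarev's lemma cross-check).

-1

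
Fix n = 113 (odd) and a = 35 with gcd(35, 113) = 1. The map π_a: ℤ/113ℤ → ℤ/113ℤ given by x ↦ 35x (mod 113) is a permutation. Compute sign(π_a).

-1

Trace 35: π^k(35) = [35, 95, 48, 98, 40, 44, 71] for k=0..6.
Cycle lengths of π_35 on ℤ/113ℤ: [16, 16, 16, 16, 16, 16, 16, 1]; 8 cycles in total.
sign(π) = (−1)^{n − #cycles} = (−1)^{113−8} = (−1)^105 = -1.
Check: (35/113) = -1 by Zolotarev.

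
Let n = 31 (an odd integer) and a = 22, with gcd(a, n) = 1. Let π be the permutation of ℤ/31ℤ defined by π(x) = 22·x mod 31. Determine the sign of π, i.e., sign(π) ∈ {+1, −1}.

Orbit of 27 under x↦22x: [27, 5, 17, 2, 13, 7, 30]… (length divides ord_31(22)).
The orbit structure of x ↦ 22x mod 31: 2 orbits of sizes [30, 1].
Σ(ℓ_i−1) = 31−2 = 29; sign = (−1)^29 = -1.
(22|31)_J = -1 (Zolotarev's lemma cross-check).

-1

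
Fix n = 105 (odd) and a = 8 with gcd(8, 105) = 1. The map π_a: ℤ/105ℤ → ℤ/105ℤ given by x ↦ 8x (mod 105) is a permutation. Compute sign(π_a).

+1

Orbit of 92 under x↦8x: [92, 1, 8, 64]… (length divides ord_105(8)).
The orbit structure of x ↦ 8x mod 105: 35 orbits of sizes [4, 4, 4, 4, 4, 4, 4, 4, 4, 4, 4, 4, 4, 4, 4, 4, 4, 4, 4, 4, 4, 2, 2, 2, 2, 2, 2, 2, 1, 1, 1, 1, 1, 1, 1].
Σ(ℓ_i−1) = 105−35 = 70; sign = (−1)^70 = +1.
Via Zolotarev, sign(π_{8}) = (8|105) = +1.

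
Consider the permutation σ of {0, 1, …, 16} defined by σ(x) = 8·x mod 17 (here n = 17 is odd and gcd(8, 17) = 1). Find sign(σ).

+1

Trace 9: π^k(9) = [9, 4, 15, 1, 8, 13, 2] for k=0..6.
3 cycles of lengths [8, 8, 1].
3 cycles on 17: each ℓ→(−1)^(ℓ−1), product (−1)^14 = +1.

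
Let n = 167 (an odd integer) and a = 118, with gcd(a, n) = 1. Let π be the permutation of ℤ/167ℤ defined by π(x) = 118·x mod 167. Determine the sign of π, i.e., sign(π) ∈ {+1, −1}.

-1

Orbit of 133 under x↦118x: [133, 163, 29, 82, 157, 156, 38]… (length divides ord_167(118)).
Cycle type of π: 166 + 1; total 2 cycles.
2 cycles on 167: each ℓ→(−1)^(ℓ−1), product (−1)^165 = -1.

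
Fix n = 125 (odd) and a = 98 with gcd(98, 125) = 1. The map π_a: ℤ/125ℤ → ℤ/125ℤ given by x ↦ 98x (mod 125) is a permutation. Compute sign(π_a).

Trace 2: π^k(2) = [2, 71, 83, 9, 7, 61, 103] for k=0..6.
Cycle type of π: 100 + 20 + 4 + 1; total 4 cycles.
With 4 cycles on 125 points, sign = (−1)^{125−4} = -1.
Check: (98/125) = -1 by Zolotarev.

-1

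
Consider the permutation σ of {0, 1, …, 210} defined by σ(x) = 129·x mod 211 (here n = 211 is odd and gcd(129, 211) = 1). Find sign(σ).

-1

Trace 171: π^k(171) = [171, 115, 65, 156, 79, 63, 109] for k=0..6.
Cycle lengths of π_129 on ℤ/211ℤ: [70, 70, 70, 1]; 4 cycles in total.
211 − 4 = 207 transpositions; sign(π) = (−1)^207 = -1.
Zolotarev: (129|211) = -1, matching the cycle-count sign.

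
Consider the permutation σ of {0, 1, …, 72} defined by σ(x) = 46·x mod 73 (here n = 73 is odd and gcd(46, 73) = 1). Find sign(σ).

+1

Orbit of 72 under x↦46x: [72, 27, 1, 46]… (length divides ord_73(46)).
The orbit structure of x ↦ 46x mod 73: 19 orbits of sizes [4, 4, 4, 4, 4, 4, 4, 4, 4, 4, 4, 4, 4, 4, 4, 4, 4, 4, 1].
19 cycles on 73: each ℓ→(−1)^(ℓ−1), product (−1)^54 = +1.
Check: (46/73) = +1 by Zolotarev.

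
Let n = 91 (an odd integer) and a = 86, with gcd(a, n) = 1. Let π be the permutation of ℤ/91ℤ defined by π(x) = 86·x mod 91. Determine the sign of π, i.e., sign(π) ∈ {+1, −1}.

Trace 51: π^k(51) = [51, 18, 1, 86, 25, 57, 79] for k=0..6.
12 cycles of lengths [12, 12, 12, 12, 12, 12, 4, 4, 4, 3, 3, 1].
n − c = 91 − 12 = 79; sign = (−1)^79 = -1.
(86|91)_J = -1 (Zolotarev's lemma cross-check).

-1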